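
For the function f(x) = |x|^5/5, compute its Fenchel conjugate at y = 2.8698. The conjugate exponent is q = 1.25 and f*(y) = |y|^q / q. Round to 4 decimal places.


The conjugate exponent q satisfies 1/p + 1/q = 1.
p = 5, so q = 5/(5 - 1) = 1.25
|y|^q = 2.8698^1.25 = 3.7352
f*(2.8698) = 3.7352 / 1.25 = 2.9882


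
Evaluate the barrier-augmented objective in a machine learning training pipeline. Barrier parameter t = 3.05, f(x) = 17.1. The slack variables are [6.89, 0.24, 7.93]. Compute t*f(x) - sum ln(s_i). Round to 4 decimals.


Step 1: Compute log-barrier.
ln values: [1.9301, -1.4271, 2.0707]
phi = -(1.9301 - 1.4271 + 2.0707) = -2.5736
Step 2: Compute augmented objective.
t*f(x) = 3.05*17.1 = 52.155
Total = 52.155 - 2.5736 = 49.5814


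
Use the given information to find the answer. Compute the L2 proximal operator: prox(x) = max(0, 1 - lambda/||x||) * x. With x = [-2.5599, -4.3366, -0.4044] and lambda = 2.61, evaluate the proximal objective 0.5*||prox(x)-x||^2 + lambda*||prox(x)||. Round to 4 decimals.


Step 1: Compute ||x||.
||x|| = 5.052
Step 2: Compute scaling factor.
scale = max(0, 1 - 2.61/5.052) = 0.4834
Step 3: prox(x) = [-1.2374, -2.0962, -0.1955]
||prox(x)|| = 2.442
Step 4: Proximal objective.
0.5*||prox-x||^2 = 3.4061
lambda*||prox|| = 6.3736
Total = 9.7797


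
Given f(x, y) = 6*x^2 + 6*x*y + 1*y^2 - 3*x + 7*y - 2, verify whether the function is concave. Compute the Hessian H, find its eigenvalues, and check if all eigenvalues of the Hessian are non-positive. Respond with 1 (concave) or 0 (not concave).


The Hessian of f(x,y) = 6*x^2 + 6*x*y + 1*y^2 - 3*x + 7*y - 2 is:
H = [[12, 6], [6, 2]]
Trace = 12 + 2 = 14
Determinant = 12*2 - (6)^2 = -12
Discriminant = (14)^2 - 4*-12 = 244.0
Eigenvalues: lambda_1 = -0.8102, lambda_2 = 14.8102
The function is not concave.

0


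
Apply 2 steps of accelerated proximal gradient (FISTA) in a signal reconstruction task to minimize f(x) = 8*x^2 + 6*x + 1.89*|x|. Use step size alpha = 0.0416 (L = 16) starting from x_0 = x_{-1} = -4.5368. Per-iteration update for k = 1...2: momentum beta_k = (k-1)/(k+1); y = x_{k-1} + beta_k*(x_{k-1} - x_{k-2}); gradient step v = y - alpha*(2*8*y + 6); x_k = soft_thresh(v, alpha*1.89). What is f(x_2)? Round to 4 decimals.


FISTA on f(x) = 8*x^2 + 6*x + 1.89*|x|
L = 16, alpha = 0.0416
Iteration 1: beta = 0.0, y = -4.5368 + 0.0*(-4.5368 + 4.5368) = -4.5368
  grad(y) = -66.5888, v = y - alpha*grad = -1.7667
  prox(v) = soft_thresh(-1.7667, 0.0786) = -1.6881
Iteration 2: beta = 0.3333, y = -1.6881 + 0.3333*(-1.6881 + 4.5368) = -0.7385
  grad(y) = -5.8161, v = y - alpha*grad = -0.4966
  prox(v) = soft_thresh(-0.4966, 0.0786) = -0.4179
f(x_2) = 8*(-0.4179)^2 + 6*(-0.4179) + 1.89*|-0.4179| = -0.3204


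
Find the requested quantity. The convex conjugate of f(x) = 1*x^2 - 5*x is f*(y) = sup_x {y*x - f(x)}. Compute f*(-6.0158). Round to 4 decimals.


f*(y) = sup_x {y*x - a*x^2 - b*x} = sup_x {(y-b)*x - a*x^2}
FOC: (y - b) - 2a*x = 0 => x* = (y - b)/(2a)
x* = (-6.0158 + 5)/(2*1) = -0.5079
f*(-6.0158) = (y-b)^2/(4a) = (-6.0158 + 5)^2/(4*1)
= 1.0318/4 = 0.258


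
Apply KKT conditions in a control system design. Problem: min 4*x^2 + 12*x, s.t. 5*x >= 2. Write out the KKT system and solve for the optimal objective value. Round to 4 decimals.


Step 1: Try lambda = 0 (constraint inactive).
x_unc = -12/(2*4) = -1.5
Check: 5*-1.5 = -7.5 < 2 -- violated!
Step 2: Constraint must be active: 5*x = 2
x* = 2/5 = 0.4
lambda = (2*4*0.4 + 12)/5 = 3.04
Step 3: Compute optimal value.
f(x*) = 4*0.4^2 + 12*0.4 = 5.44


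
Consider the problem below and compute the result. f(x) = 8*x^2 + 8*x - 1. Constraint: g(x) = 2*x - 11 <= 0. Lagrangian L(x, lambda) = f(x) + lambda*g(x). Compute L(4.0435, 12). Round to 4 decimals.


Step 1: Evaluate f(x).
f(4.0435) = 8*4.0435^2 + 8*4.0435 - 1 = 162.1471
Step 2: Evaluate g(x).
g(4.0435) = 2*4.0435 - 11 = -2.913
Step 3: Compute Lagrangian.
L = 162.1471 + 12*-2.913 = 127.1911


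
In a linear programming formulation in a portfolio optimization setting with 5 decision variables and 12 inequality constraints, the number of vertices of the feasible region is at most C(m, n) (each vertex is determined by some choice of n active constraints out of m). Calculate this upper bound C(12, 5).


Each vertex corresponds to some choice of n active constraints out of m, so the number of vertices is at most C(m, n) = m! / (n!(m-n)!).
m = 12, n = 5
Numerator: 12 * 11 * 10 * 9 * 8
Denominator: 5! = 120
C(12, 5) = 792


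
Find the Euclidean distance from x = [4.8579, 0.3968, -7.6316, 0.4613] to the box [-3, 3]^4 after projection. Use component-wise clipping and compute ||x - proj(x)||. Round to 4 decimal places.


Project each component onto [-3, 3].
clip(4.8579) = 3.0, clip(0.3968) = 0.3968, clip(-7.6316) = -3.0, clip(0.4613) = 0.4613
Projection = [3.0, 0.3968, -3.0, 0.4613]
Squared diffs: [3.4518, 0.0, 21.4517, 0.0]
Distance = sqrt(24.9035) = 4.9903


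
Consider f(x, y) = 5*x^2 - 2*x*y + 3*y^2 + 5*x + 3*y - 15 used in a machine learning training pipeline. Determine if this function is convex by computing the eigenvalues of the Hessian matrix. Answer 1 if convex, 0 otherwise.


The Hessian of f(x,y) = 5*x^2 - 2*x*y + 3*y^2 + 5*x + 3*y - 15 is:
H = [[10, -2], [-2, 6]]
Trace = 10 + 6 = 16
Determinant = 10*6 - (-2)^2 = 56
Discriminant = (16)^2 - 4*56 = 32.0
Eigenvalues: lambda_1 = 5.1716, lambda_2 = 10.8284
The function is convex.

1


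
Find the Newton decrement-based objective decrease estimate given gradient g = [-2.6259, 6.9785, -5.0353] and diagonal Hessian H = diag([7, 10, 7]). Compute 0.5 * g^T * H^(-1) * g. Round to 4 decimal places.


Step 1: H is diagonal, so H^(-1) * g = [-0.3751, 0.6979, -0.7193].
Step 2: g^T H^(-1) g = sum_i g_i^2 / H_ii
  = (-2.6259)^2/7 + (6.9785)^2/10 + (-5.0353)^2/7
  = 0.9851 + 4.8699 + 3.622 = 9.477
Step 3: Objective decrease = 0.5 * g^T H^(-1) g = 4.7385


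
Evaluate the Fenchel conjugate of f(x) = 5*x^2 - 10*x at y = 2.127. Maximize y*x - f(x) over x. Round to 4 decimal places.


f*(y) = sup_x {y*x - a*x^2 - b*x} = sup_x {(y-b)*x - a*x^2}
FOC: (y - b) - 2a*x = 0 => x* = (y - b)/(2a)
x* = (2.127 + 10)/(2*5) = 1.2127
f*(2.127) = (y-b)^2/(4a) = (2.127 + 10)^2/(4*5)
= 147.0641/20 = 7.3532


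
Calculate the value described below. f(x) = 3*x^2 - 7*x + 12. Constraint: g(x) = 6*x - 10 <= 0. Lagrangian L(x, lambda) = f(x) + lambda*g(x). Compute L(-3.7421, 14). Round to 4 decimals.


Step 1: Evaluate f(x).
f(-3.7421) = 3*(-3.7421)^2 - 7*(-3.7421) + 12 = 80.2046
Step 2: Evaluate g(x).
g(-3.7421) = 6*-3.7421 - 10 = -32.4526
Step 3: Compute Lagrangian.
L = 80.2046 + 14*-32.4526 = -374.1318


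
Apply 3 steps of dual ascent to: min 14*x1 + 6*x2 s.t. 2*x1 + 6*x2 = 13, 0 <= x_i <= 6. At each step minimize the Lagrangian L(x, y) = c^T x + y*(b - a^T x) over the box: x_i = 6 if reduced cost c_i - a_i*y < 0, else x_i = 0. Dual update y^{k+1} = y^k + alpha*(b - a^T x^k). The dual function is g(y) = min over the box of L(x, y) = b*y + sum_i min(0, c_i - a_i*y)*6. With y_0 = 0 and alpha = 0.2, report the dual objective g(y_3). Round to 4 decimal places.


Dual ascent for LP: min 14*x1 + 6*x2, 2*x1 + 6*x2 = 13, 0 <= x_i <= 6
Step 1: y^k = 0.0, reduced costs: (14.0, 6.0)
  x^k = (0.0, 0.0), subgradient = b - a^T x = 13.0
  y^{k+1} = 0.0 + 0.2*13.0 = 2.6
Step 2: y^k = 2.6, reduced costs: (8.8, -9.6)
  x^k = (0.0, 6.0), subgradient = b - a^T x = -23.0
  y^{k+1} = 2.6 + 0.2*-23.0 = -2.0
Step 3: y^k = -2.0, reduced costs: (18.0, 18.0)
  x^k = (0.0, 0.0), subgradient = b - a^T x = 13.0
  y^{k+1} = -2.0 + 0.2*13.0 = 0.6
Dual objective at y_3 = 0.6: reduced costs (12.8, 2.4), box minimizer x = (0.0, 0.0)
g(y_3) = b*y + (c1 - a1*y)*x1 + (c2 - a2*y)*x2 = 13*0.6 + 12.8*0.0 + 2.4*0.0 = 7.8 + 0.0 + 0.0 = 7.8


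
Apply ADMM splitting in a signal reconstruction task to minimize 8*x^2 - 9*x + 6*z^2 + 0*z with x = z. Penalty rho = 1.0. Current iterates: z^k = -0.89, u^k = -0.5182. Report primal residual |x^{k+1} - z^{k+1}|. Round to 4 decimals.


ADMM iteration with rho = 1.0, z^k = -0.89, u^k = -0.5182
Step 1: x-update.
Minimize 8*x^2 - 9*x + (1.0/2)*(x + 0.89 - 0.5182)^2
FOC: (2*8 + 1.0)*x = 9 + 1.0*(-0.89 + 0.5182)
x^{k+1} = 0.5075
Step 2: z-update.
Minimize 6*z^2 + 0*z + (1.0/2)*(0.5075 - z - 0.5182)^2
FOC: (2*6 + 1.0)*z = 0 + 1.0*(0.5075 - 0.5182)
z^{k+1} = -0.0008
Step 3: u-update.
u^{k+1} = -0.5182 + 0.5075 + 0.0008 = -0.0098
Step 4: Primal residual = |0.5075 + 0.0008| = 0.5084


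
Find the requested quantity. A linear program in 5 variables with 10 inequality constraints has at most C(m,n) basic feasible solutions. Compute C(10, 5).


Each vertex corresponds to some choice of n active constraints out of m, so the number of vertices is at most C(m, n) = m! / (n!(m-n)!).
m = 10, n = 5
Numerator: 10 * 9 * 8 * 7 * 6
Denominator: 5! = 120
C(10, 5) = 252


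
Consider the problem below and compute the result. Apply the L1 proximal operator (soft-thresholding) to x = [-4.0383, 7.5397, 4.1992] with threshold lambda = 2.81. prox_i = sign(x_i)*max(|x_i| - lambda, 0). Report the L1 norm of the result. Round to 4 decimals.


Soft-thresholding with lambda = 2.81:
prox(-4.0383) = sign(-4.0383)*max(|-4.0383| - 2.81, 0) = -1.2283
prox(7.5397) = sign(7.5397)*max(|7.5397| - 2.81, 0) = 4.7297
prox(4.1992) = sign(4.1992)*max(|4.1992| - 2.81, 0) = 1.3892
prox(x) = [-1.2283, 4.7297, 1.3892]
||prox(x)||_1 = 1.2283 + 4.7297 + 1.3892 = 7.3472


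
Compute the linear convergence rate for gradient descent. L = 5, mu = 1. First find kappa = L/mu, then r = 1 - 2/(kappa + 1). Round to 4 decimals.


Step 1: Compute the condition number.
kappa = L/mu = 5/1 = 5.0
Step 2: Compute the convergence rate.
r = 1 - 2/(kappa + 1) = 1 - 2*mu/(L + mu) = (L - mu)/(L + mu) = 4/6 = 0.6667


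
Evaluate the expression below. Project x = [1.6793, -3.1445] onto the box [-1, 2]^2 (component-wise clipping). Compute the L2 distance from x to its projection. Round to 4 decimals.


Project each component onto [-1, 2].
clip(1.6793) = 1.6793, clip(-3.1445) = -1.0
Projection = [1.6793, -1.0]
Squared diffs: [0.0, 4.5989]
Distance = sqrt(4.5989) = 2.1445


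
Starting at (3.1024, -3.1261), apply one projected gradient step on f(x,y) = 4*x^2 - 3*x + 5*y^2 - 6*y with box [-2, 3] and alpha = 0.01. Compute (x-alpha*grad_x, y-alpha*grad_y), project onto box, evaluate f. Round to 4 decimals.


Step 1: Compute gradient at (3.1024, -3.1261).
grad_x = 2*4*3.1024 - 3 = 21.8192
grad_y = 2*5*-3.1261 - 6 = -37.261
Step 2: Gradient step.
x_raw = 3.1024 - 0.01*21.8192 = 2.8842
y_raw = -3.1261 - 0.01*-37.261 = -2.7535
Step 3: Project onto [-2, 3].
x_proj = clip(2.8842) = 2.8842
y_proj = clip(-2.7535) = -2.0
Step 4: Evaluate f.
f(2.8842, -2.0) = 56.622


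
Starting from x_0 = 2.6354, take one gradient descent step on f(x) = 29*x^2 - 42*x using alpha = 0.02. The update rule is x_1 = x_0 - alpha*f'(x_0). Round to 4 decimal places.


We compute the gradient at x_0 and apply the update.
f'(x) = 58*x - 42
f'(2.6354) = 58*2.6354 - 42 = 110.8532
x_1 = 2.6354 - 0.02*110.8532 = 0.4183


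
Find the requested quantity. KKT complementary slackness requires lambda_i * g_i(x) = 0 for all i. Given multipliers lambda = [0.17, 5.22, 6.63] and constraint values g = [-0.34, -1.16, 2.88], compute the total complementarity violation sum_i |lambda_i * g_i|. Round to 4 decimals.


KKT complementary slackness check:
lambda_1 * g_1 = 0.17 * -0.34 = -0.0578
lambda_2 * g_2 = 5.22 * -1.16 = -6.0552
lambda_3 * g_3 = 6.63 * 2.88 = 19.0944
Total violation = 0.0578 + 6.0552 + 19.0944 = 25.2074


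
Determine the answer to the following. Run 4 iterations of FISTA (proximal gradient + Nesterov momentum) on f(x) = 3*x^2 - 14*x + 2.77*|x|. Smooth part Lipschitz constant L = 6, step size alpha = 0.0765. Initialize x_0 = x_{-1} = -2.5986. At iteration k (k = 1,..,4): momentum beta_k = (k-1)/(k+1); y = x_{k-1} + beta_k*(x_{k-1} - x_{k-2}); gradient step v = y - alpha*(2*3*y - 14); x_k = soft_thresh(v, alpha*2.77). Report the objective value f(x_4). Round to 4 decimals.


FISTA on f(x) = 3*x^2 - 14*x + 2.77*|x|
L = 6, alpha = 0.0765
Iteration 1: beta = 0.0, y = -2.5986 + 0.0*(-2.5986 + 2.5986) = -2.5986
  grad(y) = -29.5916, v = y - alpha*grad = -0.3348
  prox(v) = soft_thresh(-0.3348, 0.2119) = -0.1229
Iteration 2: beta = 0.3333, y = -0.1229 + 0.3333*(-0.1229 + 2.5986) = 0.7023
  grad(y) = -9.7863, v = y - alpha*grad = 1.4509
  prox(v) = soft_thresh(1.4509, 0.2119) = 1.239
Iteration 3: beta = 0.5, y = 1.239 + 0.5*(1.239 + 0.1229) = 1.92
  grad(y) = -2.4799, v = y - alpha*grad = 2.1097
  prox(v) = soft_thresh(2.1097, 0.2119) = 1.8978
Iteration 4: beta = 0.6, y = 1.8978 + 0.6*(1.8978 - 1.239) = 2.2931
  grad(y) = -0.2414, v = y - alpha*grad = 2.3116
  prox(v) = soft_thresh(2.3116, 0.2119) = 2.0997
f(x_4) = 3*2.0997^2 - 14*2.0997 + 2.77*|2.0997| = -10.3535


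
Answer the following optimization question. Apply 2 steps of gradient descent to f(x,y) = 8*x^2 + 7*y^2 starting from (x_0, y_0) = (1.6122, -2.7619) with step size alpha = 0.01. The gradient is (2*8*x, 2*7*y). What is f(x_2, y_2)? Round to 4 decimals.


Gradient descent on f(x,y) = 8*x^2 + 7*y^2.
Starting point: (1.6122, -2.7619), alpha = 0.01
Step 1: grad_x = 2*8*1.6122 = 25.7952, grad_y = 2*7*-2.7619 = -38.6666
  x_1 = 1.6122 - 0.01*25.7952 = 1.3542
  y_1 = -2.7619 - 0.01*-38.6666 = -2.3752
Step 2: grad_x = 2*8*1.3542 = 21.668, grad_y = 2*7*-2.3752 = -33.2533
  x_2 = 1.3542 - 0.01*21.668 = 1.1376
  y_2 = -2.3752 - 0.01*-33.2533 = -2.0427
f(1.1376, -2.0427) = 8*1.1376^2 + 7*(-2.0427)^2 = 39.5609


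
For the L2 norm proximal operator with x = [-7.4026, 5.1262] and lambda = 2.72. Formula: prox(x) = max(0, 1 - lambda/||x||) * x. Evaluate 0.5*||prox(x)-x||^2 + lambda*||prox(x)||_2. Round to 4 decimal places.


Step 1: Compute ||x||.
||x|| = 9.0042
Step 2: Compute scaling factor.
scale = max(0, 1 - 2.72/9.0042) = 0.6979
Step 3: prox(x) = [-5.1664, 3.5777]
||prox(x)|| = 6.2842
Step 4: Proximal objective.
0.5*||prox-x||^2 = 3.6992
lambda*||prox|| = 17.093
Total = 20.7923


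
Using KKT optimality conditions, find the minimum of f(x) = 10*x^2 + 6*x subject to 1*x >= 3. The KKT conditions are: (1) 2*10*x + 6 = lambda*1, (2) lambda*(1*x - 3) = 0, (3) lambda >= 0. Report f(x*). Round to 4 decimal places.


Step 1: Try lambda = 0 (constraint inactive).
x_unc = -6/(2*10) = -0.3
Check: 1*-0.3 = -0.3 < 3 -- violated!
Step 2: Constraint must be active: 1*x = 3
x* = 3/1 = 3.0
lambda = (2*10*3.0 + 6)/1 = 66.0
Step 3: Compute optimal value.
f(x*) = 10*3.0^2 + 6*3.0 = 108.0


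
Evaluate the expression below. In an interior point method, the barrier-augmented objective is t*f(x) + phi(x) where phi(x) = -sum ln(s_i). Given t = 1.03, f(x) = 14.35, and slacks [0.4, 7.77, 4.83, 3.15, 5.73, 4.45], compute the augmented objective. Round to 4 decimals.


Step 1: Compute log-barrier.
ln values: [-0.9163, 2.0503, 1.5748, 1.1474, 1.7457, 1.4929]
phi = -(-0.9163 + 2.0503 + 1.5748 + 1.1474 + 1.7457 + 1.4929) = -7.0948
Step 2: Compute augmented objective.
t*f(x) = 1.03*14.35 = 14.7805
Total = 14.7805 - 7.0948 = 7.6857


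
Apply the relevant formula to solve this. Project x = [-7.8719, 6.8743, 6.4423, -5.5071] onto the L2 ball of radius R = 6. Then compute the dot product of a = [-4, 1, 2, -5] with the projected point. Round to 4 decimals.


Step 1: Compute ||x|| (intermediates to 6 decimals).
||x|| = sqrt((-7.8719)^2 + 6.8743^2 + 6.4423^2 + (-5.5071)^2) = 13.455638
Step 2: Project.
Since ||x|| > R, scale = R/||x|| = 6/13.455638 = 0.44591, proj(x) = scale * x
proj(x) = [-3.510159, 3.065319, 2.872686, -2.455671]
Step 3: Dot product.
a^T * proj(x) = -4*(-3.510159) + 1*3.065319 + 2*2.872686 - 5*(-2.455671) = 35.1297


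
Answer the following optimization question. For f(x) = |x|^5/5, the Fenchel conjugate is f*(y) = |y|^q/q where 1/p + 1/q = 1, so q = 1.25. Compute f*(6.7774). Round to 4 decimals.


The conjugate exponent q satisfies 1/p + 1/q = 1.
p = 5, so q = 5/(5 - 1) = 1.25
|y|^q = 6.7774^1.25 = 10.9353
f*(6.7774) = 10.9353 / 1.25 = 8.7482


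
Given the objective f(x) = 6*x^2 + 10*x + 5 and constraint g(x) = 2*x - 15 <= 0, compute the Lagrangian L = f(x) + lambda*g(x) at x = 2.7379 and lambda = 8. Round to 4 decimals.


Step 1: Evaluate f(x).
f(2.7379) = 6*2.7379^2 + 10*2.7379 + 5 = 77.3556
Step 2: Evaluate g(x).
g(2.7379) = 2*2.7379 - 15 = -9.5242
Step 3: Compute Lagrangian.
L = 77.3556 + 8*-9.5242 = 1.162


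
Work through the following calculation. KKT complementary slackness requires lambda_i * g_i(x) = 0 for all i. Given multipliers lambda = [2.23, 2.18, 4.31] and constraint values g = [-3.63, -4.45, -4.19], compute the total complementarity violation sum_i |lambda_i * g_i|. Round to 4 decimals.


KKT complementary slackness check:
lambda_1 * g_1 = 2.23 * -3.63 = -8.0949
lambda_2 * g_2 = 2.18 * -4.45 = -9.701
lambda_3 * g_3 = 4.31 * -4.19 = -18.0589
Total violation = 8.0949 + 9.701 + 18.0589 = 35.8548


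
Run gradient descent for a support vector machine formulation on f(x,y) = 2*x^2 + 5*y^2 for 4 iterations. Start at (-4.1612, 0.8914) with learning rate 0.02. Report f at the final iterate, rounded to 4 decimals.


Gradient descent on f(x,y) = 2*x^2 + 5*y^2.
Starting point: (-4.1612, 0.8914), alpha = 0.02
Step 1: grad_x = 2*2*-4.1612 = -16.6448, grad_y = 2*5*0.8914 = 8.914
  x_1 = -4.1612 - 0.02*-16.6448 = -3.8283
  y_1 = 0.8914 - 0.02*8.914 = 0.7131
Step 2: grad_x = 2*2*-3.8283 = -15.3132, grad_y = 2*5*0.7131 = 7.1312
  x_2 = -3.8283 - 0.02*-15.3132 = -3.522
  y_2 = 0.7131 - 0.02*7.1312 = 0.5705
Step 3: grad_x = 2*2*-3.522 = -14.0882, grad_y = 2*5*0.5705 = 5.705
  x_3 = -3.522 - 0.02*-14.0882 = -3.2403
  y_3 = 0.5705 - 0.02*5.705 = 0.4564
Step 4: grad_x = 2*2*-3.2403 = -12.9611, grad_y = 2*5*0.4564 = 4.564
  x_4 = -3.2403 - 0.02*-12.9611 = -2.9811
  y_4 = 0.4564 - 0.02*4.564 = 0.3651
f(-2.9811, 0.3651) = 2*(-2.9811)^2 + 5*0.3651^2 = 18.4399


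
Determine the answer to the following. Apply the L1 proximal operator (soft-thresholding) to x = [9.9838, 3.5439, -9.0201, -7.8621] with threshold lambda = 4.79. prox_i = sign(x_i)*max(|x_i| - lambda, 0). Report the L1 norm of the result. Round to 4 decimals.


Soft-thresholding with lambda = 4.79:
prox(9.9838) = sign(9.9838)*max(|9.9838| - 4.79, 0) = 5.1938
prox(3.5439) = sign(3.5439)*max(|3.5439| - 4.79, 0) = 0.0
prox(-9.0201) = sign(-9.0201)*max(|-9.0201| - 4.79, 0) = -4.2301
prox(-7.8621) = sign(-7.8621)*max(|-7.8621| - 4.79, 0) = -3.0721
prox(x) = [5.1938, 0.0, -4.2301, -3.0721]
||prox(x)||_1 = 5.1938 + 0.0 + 4.2301 + 3.0721 = 12.496


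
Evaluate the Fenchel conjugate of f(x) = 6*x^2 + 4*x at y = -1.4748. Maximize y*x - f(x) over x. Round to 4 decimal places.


f*(y) = sup_x {y*x - a*x^2 - b*x} = sup_x {(y-b)*x - a*x^2}
FOC: (y - b) - 2a*x = 0 => x* = (y - b)/(2a)
x* = (-1.4748 - 4)/(2*6) = -0.4562
f*(-1.4748) = (y-b)^2/(4a) = (-1.4748 - 4)^2/(4*6)
= 29.9734/24 = 1.2489


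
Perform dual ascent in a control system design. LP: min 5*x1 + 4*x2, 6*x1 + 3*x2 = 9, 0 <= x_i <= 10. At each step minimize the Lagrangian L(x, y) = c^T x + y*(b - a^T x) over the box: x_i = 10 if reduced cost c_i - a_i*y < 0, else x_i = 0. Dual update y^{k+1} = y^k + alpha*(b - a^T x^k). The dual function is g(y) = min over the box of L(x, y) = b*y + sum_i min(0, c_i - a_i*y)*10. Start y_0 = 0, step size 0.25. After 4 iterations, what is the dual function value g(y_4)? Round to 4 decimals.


Dual ascent for LP: min 5*x1 + 4*x2, 6*x1 + 3*x2 = 9, 0 <= x_i <= 10
Step 1: y^k = 0.0, reduced costs: (5.0, 4.0)
  x^k = (0.0, 0.0), subgradient = b - a^T x = 9.0
  y^{k+1} = 0.0 + 0.25*9.0 = 2.25
Step 2: y^k = 2.25, reduced costs: (-8.5, -2.75)
  x^k = (10.0, 10.0), subgradient = b - a^T x = -81.0
  y^{k+1} = 2.25 + 0.25*-81.0 = -18.0
Step 3: y^k = -18.0, reduced costs: (113.0, 58.0)
  x^k = (0.0, 0.0), subgradient = b - a^T x = 9.0
  y^{k+1} = -18.0 + 0.25*9.0 = -15.75
Step 4: y^k = -15.75, reduced costs: (99.5, 51.25)
  x^k = (0.0, 0.0), subgradient = b - a^T x = 9.0
  y^{k+1} = -15.75 + 0.25*9.0 = -13.5
Dual objective at y_4 = -13.5: reduced costs (86.0, 44.5), box minimizer x = (0.0, 0.0)
g(y_4) = b*y + (c1 - a1*y)*x1 + (c2 - a2*y)*x2 = 9*(-13.5) + 86.0*0.0 + 44.5*0.0 = -121.5 + 0.0 + 0.0 = -121.5


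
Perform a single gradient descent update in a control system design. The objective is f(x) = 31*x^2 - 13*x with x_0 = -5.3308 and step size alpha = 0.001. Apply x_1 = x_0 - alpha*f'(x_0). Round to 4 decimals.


We compute the gradient at x_0 and apply the update.
f'(x) = 62*x - 13
f'(-5.3308) = 62*-5.3308 - 13 = -343.5096
x_1 = -5.3308 - 0.001*-343.5096 = -4.9873


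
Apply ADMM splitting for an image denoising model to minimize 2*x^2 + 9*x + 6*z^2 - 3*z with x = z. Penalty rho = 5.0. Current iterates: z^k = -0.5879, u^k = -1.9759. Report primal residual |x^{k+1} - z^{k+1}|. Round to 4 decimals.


ADMM iteration with rho = 5.0, z^k = -0.5879, u^k = -1.9759
Step 1: x-update.
Minimize 2*x^2 + 9*x + (5.0/2)*(x + 0.5879 - 1.9759)^2
FOC: (2*2 + 5.0)*x = -9 + 5.0*(-0.5879 + 1.9759)
x^{k+1} = -0.2289
Step 2: z-update.
Minimize 6*z^2 - 3*z + (5.0/2)*(-0.2289 - z - 1.9759)^2
FOC: (2*6 + 5.0)*z = 3 + 5.0*(-0.2289 - 1.9759)
z^{k+1} = -0.472
Step 3: u-update.
u^{k+1} = -1.9759 - 0.2289 + 0.472 = -1.7328
Step 4: Primal residual = |-0.2289 + 0.472| = 0.2431


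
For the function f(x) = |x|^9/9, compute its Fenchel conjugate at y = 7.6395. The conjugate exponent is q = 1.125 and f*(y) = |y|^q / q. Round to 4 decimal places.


The conjugate exponent q satisfies 1/p + 1/q = 1.
p = 9, so q = 9/(9 - 1) = 1.125
|y|^q = 7.6395^1.125 = 9.8503
f*(7.6395) = 9.8503 / 1.125 = 8.7558


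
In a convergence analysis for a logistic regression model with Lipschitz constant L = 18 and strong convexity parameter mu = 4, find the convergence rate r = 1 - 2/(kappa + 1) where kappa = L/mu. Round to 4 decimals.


Step 1: Compute the condition number.
kappa = L/mu = 18/4 = 4.5
Step 2: Compute the convergence rate.
r = 1 - 2/(kappa + 1) = 1 - 2*mu/(L + mu) = (L - mu)/(L + mu) = 14/22 = 0.6364


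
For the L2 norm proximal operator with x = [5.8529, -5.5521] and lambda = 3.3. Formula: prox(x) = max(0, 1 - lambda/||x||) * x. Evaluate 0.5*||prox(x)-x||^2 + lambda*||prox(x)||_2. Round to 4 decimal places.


Step 1: Compute ||x||.
||x|| = 8.0674
Step 2: Compute scaling factor.
scale = max(0, 1 - 3.3/8.0674) = 0.5909
Step 3: prox(x) = [3.4587, -3.281]
||prox(x)|| = 4.7674
Step 4: Proximal objective.
0.5*||prox-x||^2 = 5.445
lambda*||prox|| = 15.7324
Total = 21.1773


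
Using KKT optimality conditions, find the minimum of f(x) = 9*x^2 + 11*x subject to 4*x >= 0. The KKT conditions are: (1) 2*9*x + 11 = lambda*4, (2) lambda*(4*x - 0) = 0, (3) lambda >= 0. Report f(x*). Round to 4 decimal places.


Step 1: Try lambda = 0 (constraint inactive).
x_unc = -11/(2*9) = -0.6111
Check: 4*-0.6111 = -2.4444 < 0 -- violated!
Step 2: Constraint must be active: 4*x = 0
x* = 0/4 = 0.0
lambda = (2*9*0.0 + 11)/4 = 2.75
Step 3: Compute optimal value.
f(x*) = 9*0.0^2 + 11*0.0 = 0.0


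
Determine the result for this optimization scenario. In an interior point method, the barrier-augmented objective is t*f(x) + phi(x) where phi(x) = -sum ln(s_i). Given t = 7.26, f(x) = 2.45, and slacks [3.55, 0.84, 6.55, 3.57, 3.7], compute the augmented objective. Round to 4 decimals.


Step 1: Compute log-barrier.
ln values: [1.2669, -0.1744, 1.8795, 1.2726, 1.3083]
phi = -(1.2669 - 0.1744 + 1.8795 + 1.2726 + 1.3083) = -5.553
Step 2: Compute augmented objective.
t*f(x) = 7.26*2.45 = 17.787
Total = 17.787 - 5.553 = 12.234


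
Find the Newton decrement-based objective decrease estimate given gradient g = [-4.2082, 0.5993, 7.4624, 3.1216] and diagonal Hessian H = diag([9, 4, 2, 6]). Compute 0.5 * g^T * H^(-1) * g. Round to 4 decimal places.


Step 1: H is diagonal, so H^(-1) * g = [-0.4676, 0.1498, 3.7312, 0.5203].
Step 2: g^T H^(-1) g = sum_i g_i^2 / H_ii
  = (-4.2082)^2/9 + (0.5993)^2/4 + (7.4624)^2/2 + (3.1216)^2/6
  = 1.9677 + 0.0898 + 27.8437 + 1.6241 = 31.5252
Step 3: Objective decrease = 0.5 * g^T H^(-1) g = 15.7626


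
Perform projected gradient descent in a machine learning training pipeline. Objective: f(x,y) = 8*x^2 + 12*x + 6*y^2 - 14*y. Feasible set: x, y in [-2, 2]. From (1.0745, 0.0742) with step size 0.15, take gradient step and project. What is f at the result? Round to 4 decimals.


Step 1: Compute gradient at (1.0745, 0.0742).
grad_x = 2*8*1.0745 + 12 = 29.192
grad_y = 2*6*0.0742 - 14 = -13.1096
Step 2: Gradient step.
x_raw = 1.0745 - 0.15*29.192 = -3.3043
y_raw = 0.0742 - 0.15*-13.1096 = 2.0406
Step 3: Project onto [-2, 2].
x_proj = clip(-3.3043) = -2.0
y_proj = clip(2.0406) = 2.0
Step 4: Evaluate f.
f(-2.0, 2.0) = 4.0


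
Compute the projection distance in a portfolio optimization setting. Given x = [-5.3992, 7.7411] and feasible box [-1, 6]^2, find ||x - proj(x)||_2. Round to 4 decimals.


Project each component onto [-1, 6].
clip(-5.3992) = -1.0, clip(7.7411) = 6.0
Projection = [-1.0, 6.0]
Squared diffs: [19.353, 3.0314]
Distance = sqrt(22.3844) = 4.7312


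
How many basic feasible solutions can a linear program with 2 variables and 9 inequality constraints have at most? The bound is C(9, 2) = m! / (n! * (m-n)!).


Each vertex corresponds to some choice of n active constraints out of m, so the number of vertices is at most C(m, n) = m! / (n!(m-n)!).
m = 9, n = 2
Numerator: 9 * 8
Denominator: 2! = 2
C(9, 2) = 36


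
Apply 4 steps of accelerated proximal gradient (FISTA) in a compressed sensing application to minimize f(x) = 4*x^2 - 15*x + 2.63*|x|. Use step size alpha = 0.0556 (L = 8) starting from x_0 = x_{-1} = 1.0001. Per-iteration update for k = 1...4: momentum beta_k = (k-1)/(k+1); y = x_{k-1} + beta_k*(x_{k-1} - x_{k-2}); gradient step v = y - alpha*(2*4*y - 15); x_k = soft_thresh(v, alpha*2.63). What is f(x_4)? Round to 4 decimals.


FISTA on f(x) = 4*x^2 - 15*x + 2.63*|x|
L = 8, alpha = 0.0556
Iteration 1: beta = 0.0, y = 1.0001 + 0.0*(1.0001 - 1.0001) = 1.0001
  grad(y) = -6.9992, v = y - alpha*grad = 1.3893
  prox(v) = soft_thresh(1.3893, 0.1462) = 1.243
Iteration 2: beta = 0.3333, y = 1.243 + 0.3333*(1.243 - 1.0001) = 1.324
  grad(y) = -4.408, v = y - alpha*grad = 1.5691
  prox(v) = soft_thresh(1.5691, 0.1462) = 1.4229
Iteration 3: beta = 0.5, y = 1.4229 + 0.5*(1.4229 - 1.243) = 1.5128
  grad(y) = -2.8978, v = y - alpha*grad = 1.6739
  prox(v) = soft_thresh(1.6739, 0.1462) = 1.5277
Iteration 4: beta = 0.6, y = 1.5277 + 0.6*(1.5277 - 1.4229) = 1.5905
  grad(y) = -2.2756, v = y - alpha*grad = 1.7171
  prox(v) = soft_thresh(1.7171, 0.1462) = 1.5708
f(x_4) = 4*1.5708^2 - 15*1.5708 + 2.63*|1.5708| = -9.5611


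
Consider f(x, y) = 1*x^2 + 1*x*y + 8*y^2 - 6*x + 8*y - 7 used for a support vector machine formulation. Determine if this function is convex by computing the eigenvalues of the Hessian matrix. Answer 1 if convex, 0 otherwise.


The Hessian of f(x,y) = 1*x^2 + 1*x*y + 8*y^2 - 6*x + 8*y - 7 is:
H = [[2, 1], [1, 16]]
Trace = 2 + 16 = 18
Determinant = 2*16 - (1)^2 = 31
Discriminant = (18)^2 - 4*31 = 200.0
Eigenvalues: lambda_1 = 1.9289, lambda_2 = 16.0711
The function is convex.

1


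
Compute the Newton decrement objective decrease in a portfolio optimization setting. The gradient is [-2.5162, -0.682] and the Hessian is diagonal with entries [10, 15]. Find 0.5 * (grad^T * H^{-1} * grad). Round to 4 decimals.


Step 1: H is diagonal, so H^(-1) * g = [-0.2516, -0.0455].
Step 2: g^T H^(-1) g = sum_i g_i^2 / H_ii
  = (-2.5162)^2/10 + (-0.682)^2/15
  = 0.6331 + 0.031 = 0.6641
Step 3: Objective decrease = 0.5 * g^T H^(-1) g = 0.3321


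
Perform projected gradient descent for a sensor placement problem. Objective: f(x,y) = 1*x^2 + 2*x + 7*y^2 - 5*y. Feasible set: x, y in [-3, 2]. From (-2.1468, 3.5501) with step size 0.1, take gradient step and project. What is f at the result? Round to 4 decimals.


Step 1: Compute gradient at (-2.1468, 3.5501).
grad_x = 2*1*-2.1468 + 2 = -2.2936
grad_y = 2*7*3.5501 - 5 = 44.7014
Step 2: Gradient step.
x_raw = -2.1468 - 0.1*-2.2936 = -1.9174
y_raw = 3.5501 - 0.1*44.7014 = -0.92
Step 3: Project onto [-3, 2].
x_proj = clip(-1.9174) = -1.9174
y_proj = clip(-0.92) = -0.92
Step 4: Evaluate f.
f(-1.9174, -0.92) = 10.3672


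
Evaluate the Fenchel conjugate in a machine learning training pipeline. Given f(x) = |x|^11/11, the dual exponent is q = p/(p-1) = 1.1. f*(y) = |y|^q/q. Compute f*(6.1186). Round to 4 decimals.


The conjugate exponent q satisfies 1/p + 1/q = 1.
p = 11, so q = 11/(11 - 1) = 1.1
|y|^q = 6.1186^1.1 = 7.3336
f*(6.1186) = 7.3336 / 1.1 = 6.6669


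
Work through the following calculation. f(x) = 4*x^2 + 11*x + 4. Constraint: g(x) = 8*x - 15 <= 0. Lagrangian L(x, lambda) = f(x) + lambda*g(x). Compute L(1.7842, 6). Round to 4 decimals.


Step 1: Evaluate f(x).
f(1.7842) = 4*1.7842^2 + 11*1.7842 + 4 = 36.3597
Step 2: Evaluate g(x).
g(1.7842) = 8*1.7842 - 15 = -0.7264
Step 3: Compute Lagrangian.
L = 36.3597 + 6*-0.7264 = 32.0013


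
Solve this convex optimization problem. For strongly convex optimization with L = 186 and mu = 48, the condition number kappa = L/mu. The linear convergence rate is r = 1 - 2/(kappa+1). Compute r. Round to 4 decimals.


Step 1: Compute the condition number.
kappa = L/mu = 186/48 = 3.875
Step 2: Compute the convergence rate.
r = 1 - 2/(kappa + 1) = 1 - 2*mu/(L + mu) = (L - mu)/(L + mu) = 138/234 = 0.5897


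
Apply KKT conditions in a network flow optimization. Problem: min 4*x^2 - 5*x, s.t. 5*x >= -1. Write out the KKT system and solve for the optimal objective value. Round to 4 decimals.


Step 1: Try lambda = 0 (constraint inactive).
Stationarity: 2*4*x - 5 = 0
x* = 5/(2*4) = 0.625
Check constraint: 5*0.625 = 3.125 >= -1 -- satisfied.
Step 2: Compute optimal value.
f(x*) = 4*0.625^2 - 5*0.625 = -1.5625


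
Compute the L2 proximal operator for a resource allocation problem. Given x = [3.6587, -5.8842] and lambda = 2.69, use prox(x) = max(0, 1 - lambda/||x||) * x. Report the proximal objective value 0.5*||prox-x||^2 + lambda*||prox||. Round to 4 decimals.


Step 1: Compute ||x||.
||x|| = 6.9289
Step 2: Compute scaling factor.
scale = max(0, 1 - 2.69/6.9289) = 0.6118
Step 3: prox(x) = [2.2383, -3.5998]
||prox(x)|| = 4.2389
Step 4: Proximal objective.
0.5*||prox-x||^2 = 3.6181
lambda*||prox|| = 11.4026
Total = 15.0207


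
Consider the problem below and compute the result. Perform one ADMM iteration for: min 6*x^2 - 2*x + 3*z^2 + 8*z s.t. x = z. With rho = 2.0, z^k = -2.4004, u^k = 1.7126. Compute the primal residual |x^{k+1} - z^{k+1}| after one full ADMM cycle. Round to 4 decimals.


ADMM iteration with rho = 2.0, z^k = -2.4004, u^k = 1.7126
Step 1: x-update.
Minimize 6*x^2 - 2*x + (2.0/2)*(x + 2.4004 + 1.7126)^2
FOC: (2*6 + 2.0)*x = 2 + 2.0*(-2.4004 - 1.7126)
x^{k+1} = -0.4447
Step 2: z-update.
Minimize 3*z^2 + 8*z + (2.0/2)*(-0.4447 - z + 1.7126)^2
FOC: (2*3 + 2.0)*z = -8 + 2.0*(-0.4447 + 1.7126)
z^{k+1} = -0.683
Step 3: u-update.
u^{k+1} = 1.7126 - 0.4447 + 0.683 = 1.9509
Step 4: Primal residual = |-0.4447 + 0.683| = 0.2383


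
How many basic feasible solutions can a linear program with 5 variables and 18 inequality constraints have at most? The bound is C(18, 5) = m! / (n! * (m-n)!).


Each vertex corresponds to some choice of n active constraints out of m, so the number of vertices is at most C(m, n) = m! / (n!(m-n)!).
m = 18, n = 5
Numerator: 18 * 17 * 16 * 15 * 14
Denominator: 5! = 120
C(18, 5) = 8568


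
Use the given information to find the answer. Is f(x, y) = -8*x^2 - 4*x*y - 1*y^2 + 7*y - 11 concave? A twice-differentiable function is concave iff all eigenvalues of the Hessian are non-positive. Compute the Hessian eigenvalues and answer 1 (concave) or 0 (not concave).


The Hessian of f(x,y) = -8*x^2 - 4*x*y - 1*y^2 + 7*y - 11 is:
H = [[-16, -4], [-4, -2]]
Trace = -16 - 2 = -18
Determinant = -16*-2 - (-4)^2 = 16
Discriminant = (-18)^2 - 4*16 = 260.0
Eigenvalues: lambda_1 = -17.0623, lambda_2 = -0.9377
The function is concave.

1


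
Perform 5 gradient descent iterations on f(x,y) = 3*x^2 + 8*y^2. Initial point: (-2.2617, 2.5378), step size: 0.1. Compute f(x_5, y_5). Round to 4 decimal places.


Gradient descent on f(x,y) = 3*x^2 + 8*y^2.
Starting point: (-2.2617, 2.5378), alpha = 0.1
Step 1: grad_x = 2*3*-2.2617 = -13.5702, grad_y = 2*8*2.5378 = 40.6048
  x_1 = -2.2617 - 0.1*-13.5702 = -0.9047
  y_1 = 2.5378 - 0.1*40.6048 = -1.5227
Step 2: grad_x = 2*3*-0.9047 = -5.4281, grad_y = 2*8*-1.5227 = -24.3629
  x_2 = -0.9047 - 0.1*-5.4281 = -0.3619
  y_2 = -1.5227 - 0.1*-24.3629 = 0.9136
Step 3: grad_x = 2*3*-0.3619 = -2.1712, grad_y = 2*8*0.9136 = 14.6177
  x_3 = -0.3619 - 0.1*-2.1712 = -0.1447
  y_3 = 0.9136 - 0.1*14.6177 = -0.5482
Step 4: grad_x = 2*3*-0.1447 = -0.8685, grad_y = 2*8*-0.5482 = -8.7706
  x_4 = -0.1447 - 0.1*-0.8685 = -0.0579
  y_4 = -0.5482 - 0.1*-8.7706 = 0.3289
Step 5: grad_x = 2*3*-0.0579 = -0.3474, grad_y = 2*8*0.3289 = 5.2624
  x_5 = -0.0579 - 0.1*-0.3474 = -0.0232
  y_5 = 0.3289 - 0.1*5.2624 = -0.1973
f(-0.0232, -0.1973) = 3*(-0.0232)^2 + 8*(-0.1973)^2 = 0.3132


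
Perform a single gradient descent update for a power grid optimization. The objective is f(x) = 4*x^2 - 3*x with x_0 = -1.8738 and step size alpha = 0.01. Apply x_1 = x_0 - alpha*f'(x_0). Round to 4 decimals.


We compute the gradient at x_0 and apply the update.
f'(x) = 8*x - 3
f'(-1.8738) = 8*-1.8738 - 3 = -17.9904
x_1 = -1.8738 - 0.01*-17.9904 = -1.6939


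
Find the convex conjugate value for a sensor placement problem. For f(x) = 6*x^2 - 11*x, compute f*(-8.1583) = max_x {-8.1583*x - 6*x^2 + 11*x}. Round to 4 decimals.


f*(y) = sup_x {y*x - a*x^2 - b*x} = sup_x {(y-b)*x - a*x^2}
FOC: (y - b) - 2a*x = 0 => x* = (y - b)/(2a)
x* = (-8.1583 + 11)/(2*6) = 0.2368
f*(-8.1583) = (y-b)^2/(4a) = (-8.1583 + 11)^2/(4*6)
= 8.0753/24 = 0.3365


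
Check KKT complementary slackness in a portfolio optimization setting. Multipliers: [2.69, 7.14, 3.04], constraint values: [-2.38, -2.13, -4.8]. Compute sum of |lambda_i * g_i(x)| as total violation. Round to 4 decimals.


KKT complementary slackness check:
lambda_1 * g_1 = 2.69 * -2.38 = -6.4022
lambda_2 * g_2 = 7.14 * -2.13 = -15.2082
lambda_3 * g_3 = 3.04 * -4.8 = -14.592
Total violation = 6.4022 + 15.2082 + 14.592 = 36.2024


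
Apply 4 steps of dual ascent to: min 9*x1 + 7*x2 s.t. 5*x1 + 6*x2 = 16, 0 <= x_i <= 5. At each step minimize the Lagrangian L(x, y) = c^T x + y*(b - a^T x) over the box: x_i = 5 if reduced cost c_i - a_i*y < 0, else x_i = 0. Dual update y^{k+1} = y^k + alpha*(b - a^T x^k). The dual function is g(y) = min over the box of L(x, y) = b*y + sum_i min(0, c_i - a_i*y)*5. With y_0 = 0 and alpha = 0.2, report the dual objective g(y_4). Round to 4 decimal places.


Dual ascent for LP: min 9*x1 + 7*x2, 5*x1 + 6*x2 = 16, 0 <= x_i <= 5
Step 1: y^k = 0.0, reduced costs: (9.0, 7.0)
  x^k = (0.0, 0.0), subgradient = b - a^T x = 16.0
  y^{k+1} = 0.0 + 0.2*16.0 = 3.2
Step 2: y^k = 3.2, reduced costs: (-7.0, -12.2)
  x^k = (5.0, 5.0), subgradient = b - a^T x = -39.0
  y^{k+1} = 3.2 + 0.2*-39.0 = -4.6
Step 3: y^k = -4.6, reduced costs: (32.0, 34.6)
  x^k = (0.0, 0.0), subgradient = b - a^T x = 16.0
  y^{k+1} = -4.6 + 0.2*16.0 = -1.4
Step 4: y^k = -1.4, reduced costs: (16.0, 15.4)
  x^k = (0.0, 0.0), subgradient = b - a^T x = 16.0
  y^{k+1} = -1.4 + 0.2*16.0 = 1.8
Dual objective at y_4 = 1.8: reduced costs (0.0, -3.8), box minimizer x = (0.0, 5.0)
g(y_4) = b*y + (c1 - a1*y)*x1 + (c2 - a2*y)*x2 = 16*1.8 + 0.0*0.0 + (-3.8)*5.0 = 28.8 + 0.0 - 19.0 = 9.8


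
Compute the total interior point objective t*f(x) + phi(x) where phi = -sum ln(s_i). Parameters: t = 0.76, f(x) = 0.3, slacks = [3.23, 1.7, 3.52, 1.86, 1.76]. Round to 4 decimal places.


Step 1: Compute log-barrier.
ln values: [1.1725, 0.5306, 1.2585, 0.6206, 0.5653]
phi = -(1.1725 + 0.5306 + 1.2585 + 0.6206 + 0.5653) = -4.1475
Step 2: Compute augmented objective.
t*f(x) = 0.76*0.3 = 0.228
Total = 0.228 - 4.1475 = -3.9195


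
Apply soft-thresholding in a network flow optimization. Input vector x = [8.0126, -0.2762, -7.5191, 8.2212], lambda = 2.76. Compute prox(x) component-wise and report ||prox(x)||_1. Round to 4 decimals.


Soft-thresholding with lambda = 2.76:
prox(8.0126) = sign(8.0126)*max(|8.0126| - 2.76, 0) = 5.2526
prox(-0.2762) = sign(-0.2762)*max(|-0.2762| - 2.76, 0) = 0.0
prox(-7.5191) = sign(-7.5191)*max(|-7.5191| - 2.76, 0) = -4.7591
prox(8.2212) = sign(8.2212)*max(|8.2212| - 2.76, 0) = 5.4612
prox(x) = [5.2526, 0.0, -4.7591, 5.4612]
||prox(x)||_1 = 5.2526 + 0.0 + 4.7591 + 5.4612 = 15.4729


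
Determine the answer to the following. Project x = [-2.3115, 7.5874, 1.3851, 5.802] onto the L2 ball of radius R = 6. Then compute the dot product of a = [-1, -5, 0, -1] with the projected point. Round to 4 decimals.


Step 1: Compute ||x|| (intermediates to 6 decimals).
||x|| = sqrt((-2.3115)^2 + 7.5874^2 + 1.3851^2 + 5.802^2) = 9.924383
Step 2: Project.
Since ||x|| > R, scale = R/||x|| = 6/9.924383 = 0.604572, proj(x) = scale * x
proj(x) = [-1.397468, 4.58713, 0.837393, 3.507727]
Step 3: Dot product.
a^T * proj(x) = -1*(-1.397468) - 5*4.58713 + 0*0.837393 - 1*3.507727 = -25.0459


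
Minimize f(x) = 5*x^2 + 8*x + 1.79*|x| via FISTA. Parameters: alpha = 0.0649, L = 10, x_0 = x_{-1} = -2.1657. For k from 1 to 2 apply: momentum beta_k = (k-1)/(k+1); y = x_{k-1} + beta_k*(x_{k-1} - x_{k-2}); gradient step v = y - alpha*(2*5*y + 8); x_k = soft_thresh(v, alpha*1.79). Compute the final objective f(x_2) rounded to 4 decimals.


FISTA on f(x) = 5*x^2 + 8*x + 1.79*|x|
L = 10, alpha = 0.0649
Iteration 1: beta = 0.0, y = -2.1657 + 0.0*(-2.1657 + 2.1657) = -2.1657
  grad(y) = -13.657, v = y - alpha*grad = -1.2794
  prox(v) = soft_thresh(-1.2794, 0.1162) = -1.1632
Iteration 2: beta = 0.3333, y = -1.1632 + 0.3333*(-1.1632 + 2.1657) = -0.829
  grad(y) = -0.2902, v = y - alpha*grad = -0.8102
  prox(v) = soft_thresh(-0.8102, 0.1162) = -0.694
f(x_2) = 5*(-0.694)^2 + 8*(-0.694) + 1.79*|-0.694| = -1.9015


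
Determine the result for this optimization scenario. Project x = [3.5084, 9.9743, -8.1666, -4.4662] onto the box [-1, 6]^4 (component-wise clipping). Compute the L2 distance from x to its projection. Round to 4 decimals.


Project each component onto [-1, 6].
clip(3.5084) = 3.5084, clip(9.9743) = 6.0, clip(-8.1666) = -1.0, clip(-4.4662) = -1.0
Projection = [3.5084, 6.0, -1.0, -1.0]
Squared diffs: [0.0, 15.7951, 51.3602, 12.0145]
Distance = sqrt(79.1698) = 8.8977


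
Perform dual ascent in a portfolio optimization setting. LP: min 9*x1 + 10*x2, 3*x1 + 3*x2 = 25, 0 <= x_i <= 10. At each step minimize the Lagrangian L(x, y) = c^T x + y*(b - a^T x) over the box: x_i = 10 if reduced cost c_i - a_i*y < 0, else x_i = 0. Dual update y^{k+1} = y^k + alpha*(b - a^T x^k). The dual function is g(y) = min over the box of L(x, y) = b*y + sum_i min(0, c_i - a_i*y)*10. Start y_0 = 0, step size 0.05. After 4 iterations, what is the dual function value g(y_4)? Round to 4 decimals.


Dual ascent for LP: min 9*x1 + 10*x2, 3*x1 + 3*x2 = 25, 0 <= x_i <= 10
Step 1: y^k = 0.0, reduced costs: (9.0, 10.0)
  x^k = (0.0, 0.0), subgradient = b - a^T x = 25.0
  y^{k+1} = 0.0 + 0.05*25.0 = 1.25
Step 2: y^k = 1.25, reduced costs: (5.25, 6.25)
  x^k = (0.0, 0.0), subgradient = b - a^T x = 25.0
  y^{k+1} = 1.25 + 0.05*25.0 = 2.5
Step 3: y^k = 2.5, reduced costs: (1.5, 2.5)
  x^k = (0.0, 0.0), subgradient = b - a^T x = 25.0
  y^{k+1} = 2.5 + 0.05*25.0 = 3.75
Step 4: y^k = 3.75, reduced costs: (-2.25, -1.25)
  x^k = (10.0, 10.0), subgradient = b - a^T x = -35.0
  y^{k+1} = 3.75 + 0.05*-35.0 = 2.0
Dual objective at y_4 = 2.0: reduced costs (3.0, 4.0), box minimizer x = (0.0, 0.0)
g(y_4) = b*y + (c1 - a1*y)*x1 + (c2 - a2*y)*x2 = 25*2.0 + 3.0*0.0 + 4.0*0.0 = 50.0 + 0.0 + 0.0 = 50.0


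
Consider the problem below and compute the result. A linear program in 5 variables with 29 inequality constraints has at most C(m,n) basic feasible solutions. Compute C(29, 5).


Each vertex corresponds to some choice of n active constraints out of m, so the number of vertices is at most C(m, n) = m! / (n!(m-n)!).
m = 29, n = 5
Numerator: 29 * 28 * 27 * 26 * 25
Denominator: 5! = 120
C(29, 5) = 118755


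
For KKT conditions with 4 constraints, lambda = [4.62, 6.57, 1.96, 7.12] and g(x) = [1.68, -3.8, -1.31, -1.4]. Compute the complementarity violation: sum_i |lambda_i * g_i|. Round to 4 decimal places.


KKT complementary slackness check:
lambda_1 * g_1 = 4.62 * 1.68 = 7.7616
lambda_2 * g_2 = 6.57 * -3.8 = -24.966
lambda_3 * g_3 = 1.96 * -1.31 = -2.5676
lambda_4 * g_4 = 7.12 * -1.4 = -9.968
Total violation = 7.7616 + 24.966 + 2.5676 + 9.968 = 45.2632
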